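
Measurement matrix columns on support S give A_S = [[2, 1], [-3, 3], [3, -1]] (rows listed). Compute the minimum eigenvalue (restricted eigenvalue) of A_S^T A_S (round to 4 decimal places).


A_S^T A_S = [[22, -10], [-10, 11]].
trace = 33.
det = 142.
disc = trace^2 - 4*det = 1089 - 4*142 = 521.
sqrt(521) ≈ 22.825424.
lam_min = (33 - sqrt(521))/2 ≈ (33 - 22.825424)/2 = 5.087288 ≈ 5.0873.

5.0873


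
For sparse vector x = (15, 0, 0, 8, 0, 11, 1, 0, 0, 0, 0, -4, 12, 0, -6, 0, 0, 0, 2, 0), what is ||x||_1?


Non-zero entries: [(0, 15), (3, 8), (5, 11), (6, 1), (11, -4), (12, 12), (14, -6), (18, 2)]
Absolute values: [15, 8, 11, 1, 4, 12, 6, 2]
||x||_1 = sum = 59.

59


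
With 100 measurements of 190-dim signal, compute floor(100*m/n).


100*m/n = 100*100/190 ≈ 52.6316.
floor = 52.

52


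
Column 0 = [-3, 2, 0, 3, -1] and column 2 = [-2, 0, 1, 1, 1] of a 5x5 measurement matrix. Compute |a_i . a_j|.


Inner product: -3*-2 + 2*0 + 0*1 + 3*1 + -1*1
Products: [6, 0, 0, 3, -1]
Sum = 8.
|dot| = 8.

8


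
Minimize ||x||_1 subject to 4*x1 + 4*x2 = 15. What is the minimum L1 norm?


Axis intercepts:
  x1 = 15/4, x2 = 0: L1 = 15/4
  x1 = 0, x2 = 15/4: L1 = 15/4
x* = (15/4, 0)
||x*||_1 = 15/4.

15/4


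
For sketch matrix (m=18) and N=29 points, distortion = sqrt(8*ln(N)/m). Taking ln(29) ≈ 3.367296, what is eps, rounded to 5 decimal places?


ln(29) ≈ 3.367296.
8*ln(N)/m ≈ 8*3.367296/18 ≈ 1.496576.
eps = sqrt(1.496576) ≈ 1.2233462 ≈ 1.22335.

1.22335


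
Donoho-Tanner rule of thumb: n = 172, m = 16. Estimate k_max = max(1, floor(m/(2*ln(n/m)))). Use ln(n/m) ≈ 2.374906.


n/m = 172/16 = 43/4.
ln(n/m) ≈ 2.374906.
2*ln(n/m) ≈ 4.749812.
m/(2*ln(n/m)) ≈ 16/4.749812 ≈ 3.3686.
floor = 3.
k_max = max(1, 3) = 3.

3


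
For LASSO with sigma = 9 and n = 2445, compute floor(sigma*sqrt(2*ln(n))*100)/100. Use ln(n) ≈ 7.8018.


ln(2445) ≈ 7.8018.
2*ln(n) ≈ 15.6036.
sqrt(2*ln(n)) ≈ sqrt(15.6036) ≈ 3.950139.
lambda ≈ 9*3.950139 = 35.551251.
floor(lambda*100)/100 = 35.55.

35.55


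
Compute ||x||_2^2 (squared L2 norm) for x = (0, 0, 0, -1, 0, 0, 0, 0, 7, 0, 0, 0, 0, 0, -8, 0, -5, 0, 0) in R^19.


Non-zero entries: [(3, -1), (8, 7), (14, -8), (16, -5)]
Squares: [1, 49, 64, 25]
||x||_2^2 = sum = 139.

139


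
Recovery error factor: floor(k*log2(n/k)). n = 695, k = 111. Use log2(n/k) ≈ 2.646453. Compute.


log2(n/k) = log2(695/111) ≈ 2.646453.
k*log2(n/k) ≈ 111*2.646453 = 293.756283.
floor(293.756283) = 293.

293


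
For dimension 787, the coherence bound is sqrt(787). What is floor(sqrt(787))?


28^2 = 784 <= 787 < 841 = 29^2, so 28 <= sqrt(787) < 29.
floor(sqrt(787)) = 28.

28


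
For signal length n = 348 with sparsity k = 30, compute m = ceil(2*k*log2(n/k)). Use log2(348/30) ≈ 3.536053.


log2(n/k) = log2(348/30) ≈ 3.536053.
2*k*log2(n/k) ≈ 2*30*3.536053 = 212.16318.
m = ceil(212.16318) = 213.

213


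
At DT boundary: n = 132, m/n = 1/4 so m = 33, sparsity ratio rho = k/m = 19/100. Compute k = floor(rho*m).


m = 1/4*132 = 33.
rho = 19/100.
rho*m = 19/100*33 = 6.27.
k = floor(6.27) = 6.

6


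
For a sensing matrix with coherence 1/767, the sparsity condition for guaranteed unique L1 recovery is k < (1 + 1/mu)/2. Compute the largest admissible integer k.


1/mu = 767.
1 + 1/mu = 768.
(1 + 1/mu)/2 = 384 is an integer and the inequality is strict, so k_max = 384 - 1 = 383.

383


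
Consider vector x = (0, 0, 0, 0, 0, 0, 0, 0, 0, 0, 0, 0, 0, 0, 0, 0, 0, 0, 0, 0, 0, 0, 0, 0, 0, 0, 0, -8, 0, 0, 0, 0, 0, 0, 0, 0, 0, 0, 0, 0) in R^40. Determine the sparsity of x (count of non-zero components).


Non-zero positions: [27].
Sparsity = 1.

1


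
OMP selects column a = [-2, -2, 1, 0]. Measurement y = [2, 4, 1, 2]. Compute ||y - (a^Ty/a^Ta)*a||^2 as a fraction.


a^T a = 9.
a^T y = -11.
coeff = -11/9 = -11/9.
||r||^2 = 104/9.

104/9


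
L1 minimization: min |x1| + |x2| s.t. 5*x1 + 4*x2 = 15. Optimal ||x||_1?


Axis intercepts:
  x1 = 3, x2 = 0: L1 = 3
  x1 = 0, x2 = 15/4: L1 = 15/4
x* = (3, 0)
||x*||_1 = 3.

3


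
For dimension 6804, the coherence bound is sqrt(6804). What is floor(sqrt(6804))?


82^2 = 6724 <= 6804 < 6889 = 83^2, so 82 <= sqrt(6804) < 83.
floor(sqrt(6804)) = 82.

82


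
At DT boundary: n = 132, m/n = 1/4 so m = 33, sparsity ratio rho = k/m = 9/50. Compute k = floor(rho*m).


m = 1/4*132 = 33.
rho = 9/50.
rho*m = 9/50*33 = 5.94.
k = floor(5.94) = 5.

5


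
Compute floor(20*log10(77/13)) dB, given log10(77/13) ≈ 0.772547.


||x||/||e|| = 77/13.
log10(77/13) ≈ 0.772547.
20*log10(||x||/||e||) ≈ 20*0.772547 = 15.45094.
floor(15.45094) = 15.

15


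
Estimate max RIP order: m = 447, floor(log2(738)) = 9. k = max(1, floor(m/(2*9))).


floor(log2(738)) = 9.
2*9 = 18.
m/(2*floor(log2(n))) = 447/18 ≈ 24.8333.
floor = 24.
k = max(1, 24) = 24.

24


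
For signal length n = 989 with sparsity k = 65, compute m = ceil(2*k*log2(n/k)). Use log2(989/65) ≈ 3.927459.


log2(n/k) = log2(989/65) ≈ 3.927459.
2*k*log2(n/k) ≈ 2*65*3.927459 = 510.56967.
m = ceil(510.56967) = 511.

511


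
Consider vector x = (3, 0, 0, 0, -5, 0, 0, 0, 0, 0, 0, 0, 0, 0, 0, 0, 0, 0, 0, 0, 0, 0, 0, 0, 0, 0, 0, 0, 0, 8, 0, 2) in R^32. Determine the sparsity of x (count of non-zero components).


Non-zero positions: [0, 4, 29, 31].
Sparsity = 4.

4


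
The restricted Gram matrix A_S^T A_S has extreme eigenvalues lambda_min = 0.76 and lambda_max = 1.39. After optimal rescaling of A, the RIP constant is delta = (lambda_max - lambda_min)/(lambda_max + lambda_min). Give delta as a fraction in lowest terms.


lambda_max - lambda_min = 1.39 - 0.76 = 0.63.
lambda_max + lambda_min = 1.39 + 0.76 = 2.15.
delta = 0.63/2.15 = 63/215.

63/215


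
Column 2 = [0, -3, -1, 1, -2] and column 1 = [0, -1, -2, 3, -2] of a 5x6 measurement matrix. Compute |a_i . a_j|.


Inner product: 0*0 + -3*-1 + -1*-2 + 1*3 + -2*-2
Products: [0, 3, 2, 3, 4]
Sum = 12.
|dot| = 12.

12


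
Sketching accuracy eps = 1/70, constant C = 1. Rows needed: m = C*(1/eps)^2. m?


1/eps = 70.
(1/eps)^2 = 4900.
m = 1*4900 = 4900.

4900


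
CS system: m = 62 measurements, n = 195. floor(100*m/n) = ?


100*m/n = 100*62/195 ≈ 31.7949.
floor = 31.

31


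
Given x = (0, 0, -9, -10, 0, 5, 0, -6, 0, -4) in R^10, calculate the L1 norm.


Non-zero entries: [(2, -9), (3, -10), (5, 5), (7, -6), (9, -4)]
Absolute values: [9, 10, 5, 6, 4]
||x||_1 = sum = 34.

34


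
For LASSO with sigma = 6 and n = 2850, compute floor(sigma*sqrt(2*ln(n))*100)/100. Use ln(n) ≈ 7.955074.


ln(2850) ≈ 7.955074.
2*ln(n) ≈ 15.910148.
sqrt(2*ln(n)) ≈ sqrt(15.910148) ≈ 3.988753.
lambda ≈ 6*3.988753 = 23.932518.
floor(lambda*100)/100 = 23.93.

23.93


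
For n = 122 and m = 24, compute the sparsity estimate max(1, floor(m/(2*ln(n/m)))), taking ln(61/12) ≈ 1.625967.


n/m = 122/24 = 61/12.
ln(n/m) ≈ 1.625967.
2*ln(n/m) ≈ 3.251934.
m/(2*ln(n/m)) ≈ 24/3.251934 ≈ 7.3802.
floor = 7.
k_max = max(1, 7) = 7.

7


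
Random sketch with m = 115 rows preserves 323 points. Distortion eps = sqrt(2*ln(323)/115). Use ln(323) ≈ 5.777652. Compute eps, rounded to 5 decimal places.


ln(323) ≈ 5.777652.
2*ln(N)/m ≈ 2*5.777652/115 ≈ 0.1004809.
eps = sqrt(0.1004809) ≈ 0.3169872 ≈ 0.31699.

0.31699


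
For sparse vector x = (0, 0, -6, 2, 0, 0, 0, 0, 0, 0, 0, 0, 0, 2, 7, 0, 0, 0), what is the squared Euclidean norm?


Non-zero entries: [(2, -6), (3, 2), (13, 2), (14, 7)]
Squares: [36, 4, 4, 49]
||x||_2^2 = sum = 93.

93


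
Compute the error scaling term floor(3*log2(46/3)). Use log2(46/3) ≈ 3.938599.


log2(n/k) = log2(46/3) ≈ 3.938599.
k*log2(n/k) ≈ 3*3.938599 = 11.815797.
floor(11.815797) = 11.

11


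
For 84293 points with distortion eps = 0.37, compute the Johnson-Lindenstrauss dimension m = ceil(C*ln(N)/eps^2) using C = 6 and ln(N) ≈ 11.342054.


ln(84293) ≈ 11.342054.
eps^2 = 0.37^2 = 0.1369.
C*ln(N)/eps^2 ≈ 6*11.342054/0.1369 ≈ 497.0951.
m = ceil(497.0951) = 498.

498


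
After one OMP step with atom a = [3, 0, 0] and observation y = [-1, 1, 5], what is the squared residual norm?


a^T a = 9.
a^T y = -3.
coeff = -3/9 = -1/3.
||r||^2 = 26.

26


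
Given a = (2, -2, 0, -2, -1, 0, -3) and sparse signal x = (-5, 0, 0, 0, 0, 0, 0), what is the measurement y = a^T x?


Non-zero terms: ['2*-5']
Products: [-10]
y = sum = -10.

-10


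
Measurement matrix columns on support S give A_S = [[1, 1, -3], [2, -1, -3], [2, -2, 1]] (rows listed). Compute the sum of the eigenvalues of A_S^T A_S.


Sum of eigenvalues of A_S^T A_S = trace(A_S^T A_S) = sum of squared column norms of A_S.
A_S^T A_S diagonal: [9, 6, 19].
trace = 9 + 6 + 19 = 34.

34


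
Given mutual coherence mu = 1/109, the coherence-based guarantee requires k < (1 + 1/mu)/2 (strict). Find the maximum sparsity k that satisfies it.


1/mu = 109.
1 + 1/mu = 110.
(1 + 1/mu)/2 = 55 is an integer and the inequality is strict, so k_max = 55 - 1 = 54.

54


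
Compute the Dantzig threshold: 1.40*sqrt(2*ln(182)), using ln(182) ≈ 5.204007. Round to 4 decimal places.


ln(182) ≈ 5.204007.
2*ln(n) ≈ 10.408014.
sqrt(2*ln(n)) ≈ sqrt(10.408014) ≈ 3.226145.
threshold ≈ 1.40*3.226145 = 4.516603 ≈ 4.5166.

4.5166


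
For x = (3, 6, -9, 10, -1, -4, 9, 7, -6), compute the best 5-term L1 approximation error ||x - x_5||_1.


Sorted |x_i| descending: [10, 9, 9, 7, 6, 6, 4, 3, 1]
Keep top 5: [10, 9, 9, 7, 6]
Tail entries: [6, 4, 3, 1]
L1 error = sum of tail = 14.

14


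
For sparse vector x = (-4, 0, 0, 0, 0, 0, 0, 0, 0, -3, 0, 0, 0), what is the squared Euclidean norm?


Non-zero entries: [(0, -4), (9, -3)]
Squares: [16, 9]
||x||_2^2 = sum = 25.

25


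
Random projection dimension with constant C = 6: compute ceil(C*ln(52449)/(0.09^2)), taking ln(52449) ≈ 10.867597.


ln(52449) ≈ 10.867597.
eps^2 = 0.09^2 = 0.0081.
C*ln(N)/eps^2 ≈ 6*10.867597/0.0081 ≈ 8050.0719.
m = ceil(8050.0719) = 8051.

8051


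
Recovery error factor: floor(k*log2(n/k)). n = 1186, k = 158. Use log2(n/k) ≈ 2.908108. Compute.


log2(n/k) = log2(1186/158) ≈ 2.908108.
k*log2(n/k) ≈ 158*2.908108 = 459.481064.
floor(459.481064) = 459.

459


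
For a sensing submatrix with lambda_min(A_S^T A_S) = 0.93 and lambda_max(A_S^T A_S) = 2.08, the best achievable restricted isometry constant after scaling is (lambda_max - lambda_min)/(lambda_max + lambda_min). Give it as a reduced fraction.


lambda_max - lambda_min = 2.08 - 0.93 = 1.15.
lambda_max + lambda_min = 2.08 + 0.93 = 3.01.
delta = 1.15/3.01 = 115/301.

115/301


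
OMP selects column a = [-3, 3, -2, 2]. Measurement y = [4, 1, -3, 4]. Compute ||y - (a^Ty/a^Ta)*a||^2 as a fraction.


a^T a = 26.
a^T y = 5.
coeff = 5/26 = 5/26.
||r||^2 = 1067/26.

1067/26


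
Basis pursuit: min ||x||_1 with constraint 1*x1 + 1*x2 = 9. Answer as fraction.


Axis intercepts:
  x1 = 9, x2 = 0: L1 = 9
  x1 = 0, x2 = 9: L1 = 9
x* = (9, 0)
||x*||_1 = 9.

9


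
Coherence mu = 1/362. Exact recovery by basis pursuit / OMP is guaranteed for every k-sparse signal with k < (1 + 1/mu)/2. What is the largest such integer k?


1/mu = 362.
1 + 1/mu = 363.
(1 + 1/mu)/2 = 181.5 is not an integer, so k_max = floor(181.5) = 181.

181


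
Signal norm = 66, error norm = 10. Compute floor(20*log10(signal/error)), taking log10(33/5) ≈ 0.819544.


||x||/||e|| = 66/10 = 33/5.
log10(33/5) ≈ 0.819544.
20*log10(||x||/||e||) ≈ 20*0.819544 = 16.39088.
floor(16.39088) = 16.

16


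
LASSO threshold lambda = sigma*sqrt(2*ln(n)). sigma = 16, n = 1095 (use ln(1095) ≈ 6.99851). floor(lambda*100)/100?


ln(1095) ≈ 6.99851.
2*ln(n) ≈ 13.99702.
sqrt(2*ln(n)) ≈ sqrt(13.99702) ≈ 3.741259.
lambda ≈ 16*3.741259 = 59.860144.
floor(lambda*100)/100 = 59.86.

59.86


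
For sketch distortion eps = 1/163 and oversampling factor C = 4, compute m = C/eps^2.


1/eps = 163.
(1/eps)^2 = 26569.
m = 4*26569 = 106276.

106276


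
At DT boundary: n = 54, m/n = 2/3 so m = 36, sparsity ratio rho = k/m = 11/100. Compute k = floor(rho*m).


m = 2/3*54 = 36.
rho = 11/100.
rho*m = 11/100*36 = 3.96.
k = floor(3.96) = 3.

3


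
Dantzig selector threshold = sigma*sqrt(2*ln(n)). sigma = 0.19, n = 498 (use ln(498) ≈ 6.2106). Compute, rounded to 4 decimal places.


ln(498) ≈ 6.2106.
2*ln(n) ≈ 12.4212.
sqrt(2*ln(n)) ≈ sqrt(12.4212) ≈ 3.524372.
threshold ≈ 0.19*3.524372 = 0.66963068 ≈ 0.6696.

0.6696


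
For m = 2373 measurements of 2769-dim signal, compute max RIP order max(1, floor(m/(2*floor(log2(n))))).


floor(log2(2769)) = 11.
2*11 = 22.
m/(2*floor(log2(n))) = 2373/22 ≈ 107.8636.
floor = 107.
k = max(1, 107) = 107.

107


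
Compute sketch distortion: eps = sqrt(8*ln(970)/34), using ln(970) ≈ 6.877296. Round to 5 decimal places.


ln(970) ≈ 6.877296.
8*ln(N)/m ≈ 8*6.877296/34 ≈ 1.61818729.
eps = sqrt(1.61818729) ≈ 1.2720799 ≈ 1.27208.

1.27208


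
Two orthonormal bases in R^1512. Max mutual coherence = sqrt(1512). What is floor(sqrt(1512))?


38^2 = 1444 <= 1512 < 1521 = 39^2, so 38 <= sqrt(1512) < 39.
floor(sqrt(1512)) = 38.

38


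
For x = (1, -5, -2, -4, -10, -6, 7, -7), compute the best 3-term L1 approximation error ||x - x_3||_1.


Sorted |x_i| descending: [10, 7, 7, 6, 5, 4, 2, 1]
Keep top 3: [10, 7, 7]
Tail entries: [6, 5, 4, 2, 1]
L1 error = sum of tail = 18.

18


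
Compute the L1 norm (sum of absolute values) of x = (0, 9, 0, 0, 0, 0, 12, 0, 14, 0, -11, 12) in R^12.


Non-zero entries: [(1, 9), (6, 12), (8, 14), (10, -11), (11, 12)]
Absolute values: [9, 12, 14, 11, 12]
||x||_1 = sum = 58.

58


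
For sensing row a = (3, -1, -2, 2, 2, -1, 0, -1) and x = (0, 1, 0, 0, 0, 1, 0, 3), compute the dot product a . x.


Non-zero terms: ['-1*1', '-1*1', '-1*3']
Products: [-1, -1, -3]
y = sum = -5.

-5


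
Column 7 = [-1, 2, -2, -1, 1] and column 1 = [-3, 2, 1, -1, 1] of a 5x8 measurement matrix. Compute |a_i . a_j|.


Inner product: -1*-3 + 2*2 + -2*1 + -1*-1 + 1*1
Products: [3, 4, -2, 1, 1]
Sum = 7.
|dot| = 7.

7


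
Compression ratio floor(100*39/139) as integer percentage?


100*m/n = 100*39/139 ≈ 28.0576.
floor = 28.

28


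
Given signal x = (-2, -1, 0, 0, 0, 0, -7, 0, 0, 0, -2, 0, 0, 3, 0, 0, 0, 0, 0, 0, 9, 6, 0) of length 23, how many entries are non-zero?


Non-zero positions: [0, 1, 6, 10, 13, 20, 21].
Sparsity = 7.

7


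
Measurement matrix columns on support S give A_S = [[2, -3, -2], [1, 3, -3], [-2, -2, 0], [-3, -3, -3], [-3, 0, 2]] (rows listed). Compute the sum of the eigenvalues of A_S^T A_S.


Sum of eigenvalues of A_S^T A_S = trace(A_S^T A_S) = sum of squared column norms of A_S.
A_S^T A_S diagonal: [27, 31, 26].
trace = 27 + 31 + 26 = 84.

84


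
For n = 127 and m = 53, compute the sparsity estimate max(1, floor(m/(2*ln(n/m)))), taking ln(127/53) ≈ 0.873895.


n/m = 127/53.
ln(n/m) ≈ 0.873895.
2*ln(n/m) ≈ 1.74779.
m/(2*ln(n/m)) ≈ 53/1.74779 ≈ 30.324.
floor = 30.
k_max = max(1, 30) = 30.

30


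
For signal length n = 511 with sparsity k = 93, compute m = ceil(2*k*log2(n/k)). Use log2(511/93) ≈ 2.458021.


log2(n/k) = log2(511/93) ≈ 2.458021.
2*k*log2(n/k) ≈ 2*93*2.458021 = 457.191906.
m = ceil(457.191906) = 458.

458


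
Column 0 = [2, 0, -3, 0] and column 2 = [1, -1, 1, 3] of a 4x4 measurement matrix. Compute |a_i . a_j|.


Inner product: 2*1 + 0*-1 + -3*1 + 0*3
Products: [2, 0, -3, 0]
Sum = -1.
|dot| = 1.

1


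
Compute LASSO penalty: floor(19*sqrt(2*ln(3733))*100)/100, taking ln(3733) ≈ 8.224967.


ln(3733) ≈ 8.224967.
2*ln(n) ≈ 16.449934.
sqrt(2*ln(n)) ≈ sqrt(16.449934) ≈ 4.055852.
lambda ≈ 19*4.055852 = 77.061188.
floor(lambda*100)/100 = 77.06.

77.06


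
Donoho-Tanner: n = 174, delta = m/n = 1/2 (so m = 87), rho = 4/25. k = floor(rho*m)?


m = 1/2*174 = 87.
rho = 4/25.
rho*m = 4/25*87 = 13.92.
k = floor(13.92) = 13.

13


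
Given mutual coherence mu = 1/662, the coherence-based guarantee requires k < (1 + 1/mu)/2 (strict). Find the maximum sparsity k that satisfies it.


1/mu = 662.
1 + 1/mu = 663.
(1 + 1/mu)/2 = 331.5 is not an integer, so k_max = floor(331.5) = 331.

331


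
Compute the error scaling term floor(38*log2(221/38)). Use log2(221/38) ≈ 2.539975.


log2(n/k) = log2(221/38) ≈ 2.539975.
k*log2(n/k) ≈ 38*2.539975 = 96.51905.
floor(96.51905) = 96.

96


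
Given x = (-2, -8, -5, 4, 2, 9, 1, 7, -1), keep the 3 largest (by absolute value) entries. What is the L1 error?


Sorted |x_i| descending: [9, 8, 7, 5, 4, 2, 2, 1, 1]
Keep top 3: [9, 8, 7]
Tail entries: [5, 4, 2, 2, 1, 1]
L1 error = sum of tail = 15.

15


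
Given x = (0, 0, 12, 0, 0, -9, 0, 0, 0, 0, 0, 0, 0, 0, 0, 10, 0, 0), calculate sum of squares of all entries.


Non-zero entries: [(2, 12), (5, -9), (15, 10)]
Squares: [144, 81, 100]
||x||_2^2 = sum = 325.

325


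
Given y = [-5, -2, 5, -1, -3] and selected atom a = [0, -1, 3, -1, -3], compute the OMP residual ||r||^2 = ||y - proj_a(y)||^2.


a^T a = 20.
a^T y = 27.
coeff = 27/20 = 27/20.
||r||^2 = 551/20.

551/20


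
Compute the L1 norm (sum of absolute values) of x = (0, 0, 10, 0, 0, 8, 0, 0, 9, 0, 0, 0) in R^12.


Non-zero entries: [(2, 10), (5, 8), (8, 9)]
Absolute values: [10, 8, 9]
||x||_1 = sum = 27.

27


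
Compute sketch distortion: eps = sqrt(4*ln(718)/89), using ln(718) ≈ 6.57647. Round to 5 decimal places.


ln(718) ≈ 6.57647.
4*ln(N)/m ≈ 4*6.57647/89 ≈ 0.29557169.
eps = sqrt(0.29557169) ≈ 0.5436651 ≈ 0.54367.

0.54367


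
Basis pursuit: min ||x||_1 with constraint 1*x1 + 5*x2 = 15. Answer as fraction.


Axis intercepts:
  x1 = 15, x2 = 0: L1 = 15
  x1 = 0, x2 = 3: L1 = 3
x* = (0, 3)
||x*||_1 = 3.

3


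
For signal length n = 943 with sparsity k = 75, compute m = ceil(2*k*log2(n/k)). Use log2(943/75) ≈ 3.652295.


log2(n/k) = log2(943/75) ≈ 3.652295.
2*k*log2(n/k) ≈ 2*75*3.652295 = 547.84425.
m = ceil(547.84425) = 548.

548


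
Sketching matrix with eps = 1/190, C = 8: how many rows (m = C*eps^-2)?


1/eps = 190.
(1/eps)^2 = 36100.
m = 8*36100 = 288800.

288800


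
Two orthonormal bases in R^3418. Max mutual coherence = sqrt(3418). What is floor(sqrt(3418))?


58^2 = 3364 <= 3418 < 3481 = 59^2, so 58 <= sqrt(3418) < 59.
floor(sqrt(3418)) = 58.

58


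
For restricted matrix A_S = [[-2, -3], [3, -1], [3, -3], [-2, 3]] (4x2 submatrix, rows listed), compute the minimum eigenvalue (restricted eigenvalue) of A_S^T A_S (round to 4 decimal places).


A_S^T A_S = [[26, -12], [-12, 28]].
trace = 54.
det = 584.
disc = trace^2 - 4*det = 2916 - 4*584 = 580.
sqrt(580) ≈ 24.083189.
lam_min = (54 - sqrt(580))/2 ≈ (54 - 24.083189)/2 = 14.9584055 ≈ 14.9584.

14.9584


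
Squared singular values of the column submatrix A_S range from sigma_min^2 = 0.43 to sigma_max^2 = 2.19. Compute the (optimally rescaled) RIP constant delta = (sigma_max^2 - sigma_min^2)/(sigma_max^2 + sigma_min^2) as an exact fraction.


lambda_max - lambda_min = 2.19 - 0.43 = 1.76.
lambda_max + lambda_min = 2.19 + 0.43 = 2.62.
delta = 1.76/2.62 = 176/262 = 88/131.

88/131


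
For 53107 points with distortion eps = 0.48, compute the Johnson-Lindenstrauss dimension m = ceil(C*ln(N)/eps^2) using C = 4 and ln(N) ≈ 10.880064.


ln(53107) ≈ 10.880064.
eps^2 = 0.48^2 = 0.2304.
C*ln(N)/eps^2 ≈ 4*10.880064/0.2304 ≈ 188.89.
m = ceil(188.89) = 189.

189


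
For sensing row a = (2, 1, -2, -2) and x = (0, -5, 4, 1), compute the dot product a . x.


Non-zero terms: ['1*-5', '-2*4', '-2*1']
Products: [-5, -8, -2]
y = sum = -15.

-15


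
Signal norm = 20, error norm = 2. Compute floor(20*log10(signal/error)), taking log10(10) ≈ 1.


||x||/||e|| = 20/2 = 10.
log10(10) ≈ 1.
20*log10(||x||/||e||) ≈ 20*1 = 20.
floor(20) = 20.

20


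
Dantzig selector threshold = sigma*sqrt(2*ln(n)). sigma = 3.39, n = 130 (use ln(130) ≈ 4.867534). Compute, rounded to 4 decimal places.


ln(130) ≈ 4.867534.
2*ln(n) ≈ 9.735068.
sqrt(2*ln(n)) ≈ sqrt(9.735068) ≈ 3.120107.
threshold ≈ 3.39*3.120107 = 10.57716273 ≈ 10.5772.

10.5772


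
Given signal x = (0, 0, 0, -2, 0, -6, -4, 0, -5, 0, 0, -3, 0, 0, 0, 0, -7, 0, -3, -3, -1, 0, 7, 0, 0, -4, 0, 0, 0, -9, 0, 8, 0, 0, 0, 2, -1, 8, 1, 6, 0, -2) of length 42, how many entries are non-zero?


Non-zero positions: [3, 5, 6, 8, 11, 16, 18, 19, 20, 22, 25, 29, 31, 35, 36, 37, 38, 39, 41].
Sparsity = 19.

19


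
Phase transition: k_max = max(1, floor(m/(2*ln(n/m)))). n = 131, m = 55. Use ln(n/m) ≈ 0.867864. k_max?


n/m = 131/55.
ln(n/m) ≈ 0.867864.
2*ln(n/m) ≈ 1.735728.
m/(2*ln(n/m)) ≈ 55/1.735728 ≈ 31.687.
floor = 31.
k_max = max(1, 31) = 31.

31


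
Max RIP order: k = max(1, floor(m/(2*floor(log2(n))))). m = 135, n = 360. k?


floor(log2(360)) = 8.
2*8 = 16.
m/(2*floor(log2(n))) = 135/16 ≈ 8.4375.
floor = 8.
k = max(1, 8) = 8.

8


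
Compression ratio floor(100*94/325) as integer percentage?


100*m/n = 100*94/325 ≈ 28.9231.
floor = 28.

28


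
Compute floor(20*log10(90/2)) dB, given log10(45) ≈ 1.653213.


||x||/||e|| = 90/2 = 45.
log10(45) ≈ 1.653213.
20*log10(||x||/||e||) ≈ 20*1.653213 = 33.06426.
floor(33.06426) = 33.

33


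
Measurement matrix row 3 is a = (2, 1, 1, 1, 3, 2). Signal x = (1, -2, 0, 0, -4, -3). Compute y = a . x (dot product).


Non-zero terms: ['2*1', '1*-2', '3*-4', '2*-3']
Products: [2, -2, -12, -6]
y = sum = -18.

-18


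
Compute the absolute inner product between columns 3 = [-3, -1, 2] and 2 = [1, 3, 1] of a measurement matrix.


Inner product: -3*1 + -1*3 + 2*1
Products: [-3, -3, 2]
Sum = -4.
|dot| = 4.

4


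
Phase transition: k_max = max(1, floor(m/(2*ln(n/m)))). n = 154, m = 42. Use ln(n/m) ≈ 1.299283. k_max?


n/m = 154/42 = 11/3.
ln(n/m) ≈ 1.299283.
2*ln(n/m) ≈ 2.598566.
m/(2*ln(n/m)) ≈ 42/2.598566 ≈ 16.1628.
floor = 16.
k_max = max(1, 16) = 16.

16


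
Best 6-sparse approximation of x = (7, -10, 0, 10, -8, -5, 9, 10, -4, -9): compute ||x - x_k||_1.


Sorted |x_i| descending: [10, 10, 10, 9, 9, 8, 7, 5, 4, 0]
Keep top 6: [10, 10, 10, 9, 9, 8]
Tail entries: [7, 5, 4, 0]
L1 error = sum of tail = 16.

16


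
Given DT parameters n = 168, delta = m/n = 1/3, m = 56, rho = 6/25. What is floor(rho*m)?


m = 1/3*168 = 56.
rho = 6/25.
rho*m = 6/25*56 = 13.44.
k = floor(13.44) = 13.

13


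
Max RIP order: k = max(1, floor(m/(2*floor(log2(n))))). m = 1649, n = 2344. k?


floor(log2(2344)) = 11.
2*11 = 22.
m/(2*floor(log2(n))) = 1649/22 ≈ 74.9545.
floor = 74.
k = max(1, 74) = 74.

74


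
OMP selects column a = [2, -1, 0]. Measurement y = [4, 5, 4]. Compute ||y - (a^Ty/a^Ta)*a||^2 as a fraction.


a^T a = 5.
a^T y = 3.
coeff = 3/5 = 3/5.
||r||^2 = 276/5.

276/5


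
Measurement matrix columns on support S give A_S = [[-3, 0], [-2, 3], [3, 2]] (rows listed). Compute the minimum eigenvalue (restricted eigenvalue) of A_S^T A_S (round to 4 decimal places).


A_S^T A_S = [[22, 0], [0, 13]].
trace = 35.
det = 286.
disc = trace^2 - 4*det = 1225 - 4*286 = 81.
sqrt(81) = 9.
lam_min = (35 - 9)/2 = 13 = 13.0000.

13.0000


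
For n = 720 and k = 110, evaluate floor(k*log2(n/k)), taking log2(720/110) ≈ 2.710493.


log2(n/k) = log2(720/110) ≈ 2.710493.
k*log2(n/k) ≈ 110*2.710493 = 298.15423.
floor(298.15423) = 298.

298


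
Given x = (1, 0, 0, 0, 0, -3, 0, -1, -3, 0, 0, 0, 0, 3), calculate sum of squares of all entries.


Non-zero entries: [(0, 1), (5, -3), (7, -1), (8, -3), (13, 3)]
Squares: [1, 9, 1, 9, 9]
||x||_2^2 = sum = 29.

29


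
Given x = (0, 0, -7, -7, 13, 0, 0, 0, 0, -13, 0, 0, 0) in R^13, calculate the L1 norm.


Non-zero entries: [(2, -7), (3, -7), (4, 13), (9, -13)]
Absolute values: [7, 7, 13, 13]
||x||_1 = sum = 40.

40


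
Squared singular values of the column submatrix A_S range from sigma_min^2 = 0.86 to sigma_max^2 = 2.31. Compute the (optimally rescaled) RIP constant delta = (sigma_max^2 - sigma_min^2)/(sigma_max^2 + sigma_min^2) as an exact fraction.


lambda_max - lambda_min = 2.31 - 0.86 = 1.45.
lambda_max + lambda_min = 2.31 + 0.86 = 3.17.
delta = 1.45/3.17 = 145/317.

145/317


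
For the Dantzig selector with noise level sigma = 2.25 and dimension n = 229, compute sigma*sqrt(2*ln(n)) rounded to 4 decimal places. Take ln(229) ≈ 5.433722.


ln(229) ≈ 5.433722.
2*ln(n) ≈ 10.867444.
sqrt(2*ln(n)) ≈ sqrt(10.867444) ≈ 3.296581.
threshold ≈ 2.25*3.296581 = 7.41730725 ≈ 7.4173.

7.4173


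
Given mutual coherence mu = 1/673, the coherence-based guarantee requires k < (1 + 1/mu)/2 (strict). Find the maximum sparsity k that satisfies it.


1/mu = 673.
1 + 1/mu = 674.
(1 + 1/mu)/2 = 337 is an integer and the inequality is strict, so k_max = 337 - 1 = 336.

336


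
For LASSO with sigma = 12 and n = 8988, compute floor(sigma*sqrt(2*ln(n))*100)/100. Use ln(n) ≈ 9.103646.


ln(8988) ≈ 9.103646.
2*ln(n) ≈ 18.207292.
sqrt(2*ln(n)) ≈ sqrt(18.207292) ≈ 4.267.
lambda ≈ 12*4.267 = 51.204.
floor(lambda*100)/100 = 51.20.

51.20


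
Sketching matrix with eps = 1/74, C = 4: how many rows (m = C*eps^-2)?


1/eps = 74.
(1/eps)^2 = 5476.
m = 4*5476 = 21904.

21904


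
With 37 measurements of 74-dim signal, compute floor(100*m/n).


100*m/n = 100*37/74 ≈ 50.0.
floor = 50.

50


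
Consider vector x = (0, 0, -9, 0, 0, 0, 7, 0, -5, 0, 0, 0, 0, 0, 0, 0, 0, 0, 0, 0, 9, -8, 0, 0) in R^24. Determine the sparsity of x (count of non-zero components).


Non-zero positions: [2, 6, 8, 20, 21].
Sparsity = 5.

5


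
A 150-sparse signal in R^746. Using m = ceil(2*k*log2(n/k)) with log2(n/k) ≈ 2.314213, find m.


log2(n/k) = log2(746/150) ≈ 2.314213.
2*k*log2(n/k) ≈ 2*150*2.314213 = 694.2639.
m = ceil(694.2639) = 695.

695


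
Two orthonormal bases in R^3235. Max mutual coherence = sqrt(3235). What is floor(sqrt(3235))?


56^2 = 3136 <= 3235 < 3249 = 57^2, so 56 <= sqrt(3235) < 57.
floor(sqrt(3235)) = 56.

56


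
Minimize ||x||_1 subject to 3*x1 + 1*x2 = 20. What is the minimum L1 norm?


Axis intercepts:
  x1 = 20/3, x2 = 0: L1 = 20/3
  x1 = 0, x2 = 20: L1 = 20
x* = (20/3, 0)
||x*||_1 = 20/3.

20/3


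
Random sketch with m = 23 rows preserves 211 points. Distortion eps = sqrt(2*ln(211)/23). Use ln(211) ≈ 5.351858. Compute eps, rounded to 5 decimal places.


ln(211) ≈ 5.351858.
2*ln(N)/m ≈ 2*5.351858/23 ≈ 0.46537896.
eps = sqrt(0.46537896) ≈ 0.6821869 ≈ 0.68219.

0.68219


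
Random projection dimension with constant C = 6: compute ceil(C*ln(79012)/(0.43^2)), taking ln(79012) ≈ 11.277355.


ln(79012) ≈ 11.277355.
eps^2 = 0.43^2 = 0.1849.
C*ln(N)/eps^2 ≈ 6*11.277355/0.1849 ≈ 365.9499.
m = ceil(365.9499) = 366.

366


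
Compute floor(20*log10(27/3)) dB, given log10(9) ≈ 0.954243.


||x||/||e|| = 27/3 = 9.
log10(9) ≈ 0.954243.
20*log10(||x||/||e||) ≈ 20*0.954243 = 19.08486.
floor(19.08486) = 19.

19


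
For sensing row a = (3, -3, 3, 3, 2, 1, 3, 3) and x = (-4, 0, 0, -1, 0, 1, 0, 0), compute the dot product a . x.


Non-zero terms: ['3*-4', '3*-1', '1*1']
Products: [-12, -3, 1]
y = sum = -14.

-14


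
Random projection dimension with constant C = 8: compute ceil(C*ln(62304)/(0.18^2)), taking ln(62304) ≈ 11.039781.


ln(62304) ≈ 11.039781.
eps^2 = 0.18^2 = 0.0324.
C*ln(N)/eps^2 ≈ 8*11.039781/0.0324 ≈ 2725.8719.
m = ceil(2725.8719) = 2726.

2726


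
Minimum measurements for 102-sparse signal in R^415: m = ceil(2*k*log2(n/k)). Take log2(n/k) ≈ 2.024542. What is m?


log2(n/k) = log2(415/102) ≈ 2.024542.
2*k*log2(n/k) ≈ 2*102*2.024542 = 413.006568.
m = ceil(413.006568) = 414.

414


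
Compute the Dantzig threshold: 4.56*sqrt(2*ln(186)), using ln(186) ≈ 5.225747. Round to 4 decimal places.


ln(186) ≈ 5.225747.
2*ln(n) ≈ 10.451494.
sqrt(2*ln(n)) ≈ sqrt(10.451494) ≈ 3.232877.
threshold ≈ 4.56*3.232877 = 14.74191912 ≈ 14.7419.

14.7419


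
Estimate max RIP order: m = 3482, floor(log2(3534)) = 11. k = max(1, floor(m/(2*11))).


floor(log2(3534)) = 11.
2*11 = 22.
m/(2*floor(log2(n))) = 3482/22 ≈ 158.2727.
floor = 158.
k = max(1, 158) = 158.

158


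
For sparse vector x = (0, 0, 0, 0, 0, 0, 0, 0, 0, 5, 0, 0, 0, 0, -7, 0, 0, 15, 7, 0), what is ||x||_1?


Non-zero entries: [(9, 5), (14, -7), (17, 15), (18, 7)]
Absolute values: [5, 7, 15, 7]
||x||_1 = sum = 34.

34


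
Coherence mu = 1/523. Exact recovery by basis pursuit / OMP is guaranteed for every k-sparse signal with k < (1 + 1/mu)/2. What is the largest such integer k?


1/mu = 523.
1 + 1/mu = 524.
(1 + 1/mu)/2 = 262 is an integer and the inequality is strict, so k_max = 262 - 1 = 261.

261


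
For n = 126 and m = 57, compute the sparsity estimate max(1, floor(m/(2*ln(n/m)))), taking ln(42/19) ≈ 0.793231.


n/m = 126/57 = 42/19.
ln(n/m) ≈ 0.793231.
2*ln(n/m) ≈ 1.586462.
m/(2*ln(n/m)) ≈ 57/1.586462 ≈ 35.929.
floor = 35.
k_max = max(1, 35) = 35.

35


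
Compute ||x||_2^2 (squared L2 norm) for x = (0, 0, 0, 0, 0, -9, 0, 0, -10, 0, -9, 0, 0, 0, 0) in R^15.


Non-zero entries: [(5, -9), (8, -10), (10, -9)]
Squares: [81, 100, 81]
||x||_2^2 = sum = 262.

262


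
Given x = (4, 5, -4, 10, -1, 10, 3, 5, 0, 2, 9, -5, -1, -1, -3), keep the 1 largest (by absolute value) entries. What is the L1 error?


Sorted |x_i| descending: [10, 10, 9, 5, 5, 5, 4, 4, 3, 3, 2, 1, 1, 1, 0]
Keep top 1: [10]
Tail entries: [10, 9, 5, 5, 5, 4, 4, 3, 3, 2, 1, 1, 1, 0]
L1 error = sum of tail = 53.

53


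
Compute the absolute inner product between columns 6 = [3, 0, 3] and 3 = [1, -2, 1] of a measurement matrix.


Inner product: 3*1 + 0*-2 + 3*1
Products: [3, 0, 3]
Sum = 6.
|dot| = 6.

6


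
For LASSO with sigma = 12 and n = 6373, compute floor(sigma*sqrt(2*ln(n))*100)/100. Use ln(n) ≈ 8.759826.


ln(6373) ≈ 8.759826.
2*ln(n) ≈ 17.519652.
sqrt(2*ln(n)) ≈ sqrt(17.519652) ≈ 4.185648.
lambda ≈ 12*4.185648 = 50.227776.
floor(lambda*100)/100 = 50.22.

50.22


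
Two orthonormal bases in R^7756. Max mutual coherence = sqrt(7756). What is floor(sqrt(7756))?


88^2 = 7744 <= 7756 < 7921 = 89^2, so 88 <= sqrt(7756) < 89.
floor(sqrt(7756)) = 88.

88


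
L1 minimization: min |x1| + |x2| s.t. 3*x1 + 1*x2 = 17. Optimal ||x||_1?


Axis intercepts:
  x1 = 17/3, x2 = 0: L1 = 17/3
  x1 = 0, x2 = 17: L1 = 17
x* = (17/3, 0)
||x*||_1 = 17/3.

17/3


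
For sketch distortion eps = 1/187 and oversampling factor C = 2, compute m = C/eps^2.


1/eps = 187.
(1/eps)^2 = 34969.
m = 2*34969 = 69938.

69938


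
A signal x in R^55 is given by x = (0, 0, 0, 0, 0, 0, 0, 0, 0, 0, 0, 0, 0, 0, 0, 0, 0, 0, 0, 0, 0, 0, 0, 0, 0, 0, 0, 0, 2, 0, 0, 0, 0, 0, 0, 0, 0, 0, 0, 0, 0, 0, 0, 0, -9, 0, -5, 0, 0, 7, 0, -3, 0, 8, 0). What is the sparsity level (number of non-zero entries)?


Non-zero positions: [28, 44, 46, 49, 51, 53].
Sparsity = 6.

6


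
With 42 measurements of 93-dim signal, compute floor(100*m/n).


100*m/n = 100*42/93 ≈ 45.1613.
floor = 45.

45


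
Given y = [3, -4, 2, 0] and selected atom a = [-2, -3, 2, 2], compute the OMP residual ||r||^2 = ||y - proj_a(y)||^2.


a^T a = 21.
a^T y = 10.
coeff = 10/21 = 10/21.
||r||^2 = 509/21.

509/21


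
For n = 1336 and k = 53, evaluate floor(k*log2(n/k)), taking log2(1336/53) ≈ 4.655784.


log2(n/k) = log2(1336/53) ≈ 4.655784.
k*log2(n/k) ≈ 53*4.655784 = 246.756552.
floor(246.756552) = 246.

246


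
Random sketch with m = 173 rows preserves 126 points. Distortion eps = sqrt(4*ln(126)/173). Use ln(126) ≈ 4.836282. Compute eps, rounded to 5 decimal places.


ln(126) ≈ 4.836282.
4*ln(N)/m ≈ 4*4.836282/173 ≈ 0.11182155.
eps = sqrt(0.11182155) ≈ 0.3343973 ≈ 0.33440.

0.33440


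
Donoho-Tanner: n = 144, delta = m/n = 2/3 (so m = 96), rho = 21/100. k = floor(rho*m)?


m = 2/3*144 = 96.
rho = 21/100.
rho*m = 21/100*96 = 20.16.
k = floor(20.16) = 20.

20


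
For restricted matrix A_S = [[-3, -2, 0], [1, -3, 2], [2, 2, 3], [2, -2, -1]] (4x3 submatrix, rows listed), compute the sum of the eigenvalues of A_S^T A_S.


Sum of eigenvalues of A_S^T A_S = trace(A_S^T A_S) = sum of squared column norms of A_S.
A_S^T A_S diagonal: [18, 21, 14].
trace = 18 + 21 + 14 = 53.

53


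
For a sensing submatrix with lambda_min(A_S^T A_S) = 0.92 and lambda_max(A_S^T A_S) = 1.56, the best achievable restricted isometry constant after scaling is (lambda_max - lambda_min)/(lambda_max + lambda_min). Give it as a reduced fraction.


lambda_max - lambda_min = 1.56 - 0.92 = 0.64.
lambda_max + lambda_min = 1.56 + 0.92 = 2.48.
delta = 0.64/2.48 = 64/248 = 8/31.

8/31


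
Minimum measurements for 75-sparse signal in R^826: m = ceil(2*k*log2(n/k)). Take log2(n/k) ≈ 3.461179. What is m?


log2(n/k) = log2(826/75) ≈ 3.461179.
2*k*log2(n/k) ≈ 2*75*3.461179 = 519.17685.
m = ceil(519.17685) = 520.

520


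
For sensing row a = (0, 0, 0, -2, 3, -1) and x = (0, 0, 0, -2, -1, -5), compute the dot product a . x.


Non-zero terms: ['-2*-2', '3*-1', '-1*-5']
Products: [4, -3, 5]
y = sum = 6.

6


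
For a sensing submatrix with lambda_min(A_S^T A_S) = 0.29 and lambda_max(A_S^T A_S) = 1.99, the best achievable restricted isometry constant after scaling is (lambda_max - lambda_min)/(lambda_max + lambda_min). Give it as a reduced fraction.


lambda_max - lambda_min = 1.99 - 0.29 = 1.70.
lambda_max + lambda_min = 1.99 + 0.29 = 2.28.
delta = 1.70/2.28 = 170/228 = 85/114.

85/114


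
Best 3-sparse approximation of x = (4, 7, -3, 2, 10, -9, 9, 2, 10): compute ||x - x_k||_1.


Sorted |x_i| descending: [10, 10, 9, 9, 7, 4, 3, 2, 2]
Keep top 3: [10, 10, 9]
Tail entries: [9, 7, 4, 3, 2, 2]
L1 error = sum of tail = 27.

27


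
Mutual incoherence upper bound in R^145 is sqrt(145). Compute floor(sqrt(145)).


12^2 = 144 <= 145 < 169 = 13^2, so 12 <= sqrt(145) < 13.
floor(sqrt(145)) = 12.

12


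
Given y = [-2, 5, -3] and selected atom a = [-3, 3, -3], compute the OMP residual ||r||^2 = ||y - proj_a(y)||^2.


a^T a = 27.
a^T y = 30.
coeff = 30/27 = 10/9.
||r||^2 = 14/3.

14/3


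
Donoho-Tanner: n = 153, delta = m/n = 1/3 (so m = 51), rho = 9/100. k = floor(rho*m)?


m = 1/3*153 = 51.
rho = 9/100.
rho*m = 9/100*51 = 4.59.
k = floor(4.59) = 4.

4


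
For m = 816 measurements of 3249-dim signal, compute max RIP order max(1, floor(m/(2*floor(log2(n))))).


floor(log2(3249)) = 11.
2*11 = 22.
m/(2*floor(log2(n))) = 816/22 ≈ 37.0909.
floor = 37.
k = max(1, 37) = 37.

37


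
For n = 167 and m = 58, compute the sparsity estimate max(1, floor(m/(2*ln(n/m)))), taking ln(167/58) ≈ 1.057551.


n/m = 167/58.
ln(n/m) ≈ 1.057551.
2*ln(n/m) ≈ 2.115102.
m/(2*ln(n/m)) ≈ 58/2.115102 ≈ 27.4218.
floor = 27.
k_max = max(1, 27) = 27.

27


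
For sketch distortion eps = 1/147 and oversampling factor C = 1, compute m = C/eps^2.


1/eps = 147.
(1/eps)^2 = 21609.
m = 1*21609 = 21609.

21609


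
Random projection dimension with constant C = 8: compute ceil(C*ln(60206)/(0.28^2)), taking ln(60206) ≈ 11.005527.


ln(60206) ≈ 11.005527.
eps^2 = 0.28^2 = 0.0784.
C*ln(N)/eps^2 ≈ 8*11.005527/0.0784 ≈ 1123.013.
m = ceil(1123.013) = 1124.

1124


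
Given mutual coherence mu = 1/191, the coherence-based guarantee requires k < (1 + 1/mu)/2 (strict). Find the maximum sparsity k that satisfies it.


1/mu = 191.
1 + 1/mu = 192.
(1 + 1/mu)/2 = 96 is an integer and the inequality is strict, so k_max = 96 - 1 = 95.

95


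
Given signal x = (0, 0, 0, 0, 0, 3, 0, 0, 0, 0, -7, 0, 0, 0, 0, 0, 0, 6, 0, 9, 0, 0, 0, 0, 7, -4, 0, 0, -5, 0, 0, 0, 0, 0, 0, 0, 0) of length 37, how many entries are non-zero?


Non-zero positions: [5, 10, 17, 19, 24, 25, 28].
Sparsity = 7.

7


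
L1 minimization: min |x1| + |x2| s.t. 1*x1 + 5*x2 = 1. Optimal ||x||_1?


Axis intercepts:
  x1 = 1, x2 = 0: L1 = 1
  x1 = 0, x2 = 1/5: L1 = 1/5
x* = (0, 1/5)
||x*||_1 = 1/5.

1/5


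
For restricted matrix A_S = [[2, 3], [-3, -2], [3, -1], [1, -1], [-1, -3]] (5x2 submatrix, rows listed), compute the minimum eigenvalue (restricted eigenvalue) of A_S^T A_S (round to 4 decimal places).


A_S^T A_S = [[24, 11], [11, 24]].
trace = 48.
det = 455.
disc = trace^2 - 4*det = 2304 - 4*455 = 484.
sqrt(484) = 22.
lam_min = (48 - 22)/2 = 13 = 13.0000.

13.0000


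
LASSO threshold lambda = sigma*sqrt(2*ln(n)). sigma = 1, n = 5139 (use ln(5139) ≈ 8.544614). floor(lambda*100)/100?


ln(5139) ≈ 8.544614.
2*ln(n) ≈ 17.089228.
sqrt(2*ln(n)) ≈ sqrt(17.089228) ≈ 4.133912.
lambda ≈ 1*4.133912 = 4.133912.
floor(lambda*100)/100 = 4.13.

4.13


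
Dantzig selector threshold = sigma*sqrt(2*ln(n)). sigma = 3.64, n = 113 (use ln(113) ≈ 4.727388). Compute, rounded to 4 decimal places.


ln(113) ≈ 4.727388.
2*ln(n) ≈ 9.454776.
sqrt(2*ln(n)) ≈ sqrt(9.454776) ≈ 3.074862.
threshold ≈ 3.64*3.074862 = 11.19249768 ≈ 11.1925.

11.1925


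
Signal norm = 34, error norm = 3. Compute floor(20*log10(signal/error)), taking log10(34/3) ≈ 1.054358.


||x||/||e|| = 34/3.
log10(34/3) ≈ 1.054358.
20*log10(||x||/||e||) ≈ 20*1.054358 = 21.08716.
floor(21.08716) = 21.

21


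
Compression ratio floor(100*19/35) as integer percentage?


100*m/n = 100*19/35 ≈ 54.2857.
floor = 54.

54


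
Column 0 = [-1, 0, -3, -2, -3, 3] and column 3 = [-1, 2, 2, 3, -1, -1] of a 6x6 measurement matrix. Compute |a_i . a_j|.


Inner product: -1*-1 + 0*2 + -3*2 + -2*3 + -3*-1 + 3*-1
Products: [1, 0, -6, -6, 3, -3]
Sum = -11.
|dot| = 11.

11


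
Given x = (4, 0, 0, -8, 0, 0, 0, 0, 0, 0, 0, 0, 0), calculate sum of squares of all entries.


Non-zero entries: [(0, 4), (3, -8)]
Squares: [16, 64]
||x||_2^2 = sum = 80.

80


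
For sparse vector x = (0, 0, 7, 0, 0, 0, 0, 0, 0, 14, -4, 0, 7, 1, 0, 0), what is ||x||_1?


Non-zero entries: [(2, 7), (9, 14), (10, -4), (12, 7), (13, 1)]
Absolute values: [7, 14, 4, 7, 1]
||x||_1 = sum = 33.

33


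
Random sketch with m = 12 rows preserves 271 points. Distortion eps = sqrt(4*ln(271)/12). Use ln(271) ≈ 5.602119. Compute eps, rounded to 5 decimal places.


ln(271) ≈ 5.602119.
4*ln(N)/m ≈ 4*5.602119/12 ≈ 1.867373.
eps = sqrt(1.867373) ≈ 1.3665186 ≈ 1.36652.

1.36652


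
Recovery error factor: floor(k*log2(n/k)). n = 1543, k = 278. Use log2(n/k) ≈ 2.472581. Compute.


log2(n/k) = log2(1543/278) ≈ 2.472581.
k*log2(n/k) ≈ 278*2.472581 = 687.377518.
floor(687.377518) = 687.

687


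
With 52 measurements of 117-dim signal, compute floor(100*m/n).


100*m/n = 100*52/117 ≈ 44.4444.
floor = 44.

44


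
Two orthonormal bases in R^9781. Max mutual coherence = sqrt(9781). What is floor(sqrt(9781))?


98^2 = 9604 <= 9781 < 9801 = 99^2, so 98 <= sqrt(9781) < 99.
floor(sqrt(9781)) = 98.

98


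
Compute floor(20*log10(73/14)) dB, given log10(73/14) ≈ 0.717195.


||x||/||e|| = 73/14.
log10(73/14) ≈ 0.717195.
20*log10(||x||/||e||) ≈ 20*0.717195 = 14.3439.
floor(14.3439) = 14.

14


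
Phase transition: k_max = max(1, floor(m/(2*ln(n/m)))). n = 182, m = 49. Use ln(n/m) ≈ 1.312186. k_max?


n/m = 182/49 = 26/7.
ln(n/m) ≈ 1.312186.
2*ln(n/m) ≈ 2.624372.
m/(2*ln(n/m)) ≈ 49/2.624372 ≈ 18.6711.
floor = 18.
k_max = max(1, 18) = 18.

18


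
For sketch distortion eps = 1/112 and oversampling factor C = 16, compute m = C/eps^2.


1/eps = 112.
(1/eps)^2 = 12544.
m = 16*12544 = 200704.

200704


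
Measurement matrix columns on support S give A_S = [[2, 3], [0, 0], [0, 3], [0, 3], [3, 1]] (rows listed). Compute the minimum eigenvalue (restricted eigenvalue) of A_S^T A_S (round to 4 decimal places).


A_S^T A_S = [[13, 9], [9, 28]].
trace = 41.
det = 283.
disc = trace^2 - 4*det = 1681 - 4*283 = 549.
sqrt(549) ≈ 23.430749.
lam_min = (41 - sqrt(549))/2 ≈ (41 - 23.430749)/2 = 8.7846255 ≈ 8.7846.

8.7846
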